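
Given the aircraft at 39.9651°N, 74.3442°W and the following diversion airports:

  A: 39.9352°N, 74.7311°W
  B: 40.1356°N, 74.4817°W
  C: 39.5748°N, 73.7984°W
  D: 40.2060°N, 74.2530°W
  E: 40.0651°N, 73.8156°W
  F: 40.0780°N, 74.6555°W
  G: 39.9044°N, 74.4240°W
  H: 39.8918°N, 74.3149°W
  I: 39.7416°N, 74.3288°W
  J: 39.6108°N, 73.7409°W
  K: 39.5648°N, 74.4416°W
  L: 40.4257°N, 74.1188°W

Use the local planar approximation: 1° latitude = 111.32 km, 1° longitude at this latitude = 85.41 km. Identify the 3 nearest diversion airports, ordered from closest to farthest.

Distances from 39.9651°N, 74.3442°W:
A: 33.2123 km
B: 22.3195 km
C: 63.7250 km
D: 27.9254 km
E: 46.4999 km
F: 29.4089 km
G: 9.5975 km
H: 8.5349 km
I: 24.9148 km
J: 64.8898 km
K: 45.3313 km
L: 54.7690 km
Sorted: H (8.5349 km) < G (9.5975 km) < B (22.3195 km) < I (24.9148 km) < D (27.9254 km) < …

H, G, B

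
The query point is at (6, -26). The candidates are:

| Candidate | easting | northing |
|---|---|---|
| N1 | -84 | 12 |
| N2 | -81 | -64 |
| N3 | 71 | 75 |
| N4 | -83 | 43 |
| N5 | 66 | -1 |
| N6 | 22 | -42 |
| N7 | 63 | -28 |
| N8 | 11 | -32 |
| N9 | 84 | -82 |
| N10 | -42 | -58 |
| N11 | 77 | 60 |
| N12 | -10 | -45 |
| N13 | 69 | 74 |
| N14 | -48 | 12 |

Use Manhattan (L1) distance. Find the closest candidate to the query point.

N8

Distances from (6, -26):
N1: |-90| + |38| = 90 + 38 = 128
N2: |-87| + |-38| = 87 + 38 = 125
N3: |65| + |101| = 65 + 101 = 166
N4: |-89| + |69| = 89 + 69 = 158
N5: |60| + |25| = 60 + 25 = 85
N6: |16| + |-16| = 16 + 16 = 32
N7: |57| + |-2| = 57 + 2 = 59
N8: |5| + |-6| = 5 + 6 = 11
N9: |78| + |-56| = 78 + 56 = 134
N10: |-48| + |-32| = 48 + 32 = 80
N11: |71| + |86| = 71 + 86 = 157
N12: |-16| + |-19| = 16 + 19 = 35
N13: |63| + |100| = 63 + 100 = 163
N14: |-54| + |38| = 54 + 38 = 92
Minimum: N8 at 11.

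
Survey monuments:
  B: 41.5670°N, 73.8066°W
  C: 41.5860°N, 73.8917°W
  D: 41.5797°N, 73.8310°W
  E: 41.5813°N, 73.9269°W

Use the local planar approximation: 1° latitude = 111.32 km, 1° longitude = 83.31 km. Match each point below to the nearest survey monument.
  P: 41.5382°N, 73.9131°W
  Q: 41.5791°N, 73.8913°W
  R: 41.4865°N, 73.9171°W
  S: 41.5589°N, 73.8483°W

P→E; Q→C; R→E; S→D

P at 41.5382°N, 73.9131°W:
  B: 9.4340 km
  C: 5.6118 km
  D: 8.2538 km
  E: 4.9337 km
  → nearest: E (4.9337 km)
Q at 41.5791°N, 73.8913°W:
  B: 7.1838 km
  C: 0.7688 km
  D: 5.0240 km
  E: 2.9759 km
  → nearest: C (0.7688 km)
R at 41.4865°N, 73.9171°W:
  B: 12.8472 km
  C: 11.2767 km
  D: 12.6132 km
  E: 10.5847 km
  → nearest: E (10.5847 km)
S at 41.5589°N, 73.8483°W:
  B: 3.5891 km
  C: 4.7089 km
  D: 2.7274 km
  E: 7.0069 km
  → nearest: D (2.7274 km)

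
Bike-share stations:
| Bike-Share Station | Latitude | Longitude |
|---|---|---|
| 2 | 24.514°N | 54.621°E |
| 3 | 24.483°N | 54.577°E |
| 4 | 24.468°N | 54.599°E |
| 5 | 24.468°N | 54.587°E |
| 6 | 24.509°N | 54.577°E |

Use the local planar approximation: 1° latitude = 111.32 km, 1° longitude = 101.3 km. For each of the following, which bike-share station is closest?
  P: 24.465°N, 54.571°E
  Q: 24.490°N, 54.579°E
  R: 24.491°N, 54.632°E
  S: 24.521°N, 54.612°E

P→5; Q→3; R→2; S→2

P at 24.465°N, 54.571°E:
  2: √((0.049·111.32)² + (0.050·101.3)²) = √(29.75353 + 25.65423) = 7.444 km
  3: √((0.018·111.32)² + (0.006·101.3)²) = √(4.01505 + 0.36942) = 2.094 km
  4: √((0.003·111.32)² + (0.028·101.3)²) = √(0.11153 + 8.04516) = 2.856 km
  5: √((0.003·111.32)² + (0.016·101.3)²) = √(0.11153 + 2.62699) = 1.655 km
  6: √((0.044·111.32)² + (0.006·101.3)²) = √(23.99119 + 0.36942) = 4.936 km
  → nearest: 5 (1.655 km)
Q at 24.490°N, 54.579°E:
  2: √((0.024·111.32)² + (0.042·101.3)²) = √(7.13787 + 18.10162) = 5.024 km
  3: √((-0.007·111.32)² + (-0.002·101.3)²) = √(0.60721 + 0.04105) = 0.805 km
  4: √((-0.022·111.32)² + (0.020·101.3)²) = √(5.99780 + 4.10468) = 3.178 km
  5: √((-0.022·111.32)² + (0.008·101.3)²) = √(5.99780 + 0.65675) = 2.580 km
  6: √((0.019·111.32)² + (-0.002·101.3)²) = √(4.47356 + 0.04105) = 2.125 km
  → nearest: 3 (0.805 km)
R at 24.491°N, 54.632°E:
  2: √((0.023·111.32)² + (-0.011·101.3)²) = √(6.55544 + 1.24166) = 2.792 km
  3: √((-0.008·111.32)² + (-0.055·101.3)²) = √(0.79310 + 31.04161) = 5.642 km
  4: √((-0.023·111.32)² + (-0.033·101.3)²) = √(6.55544 + 11.17498) = 4.211 km
  5: √((-0.023·111.32)² + (-0.045·101.3)²) = √(6.55544 + 20.77992) = 5.228 km
  6: √((0.018·111.32)² + (-0.055·101.3)²) = √(4.01505 + 31.04161) = 5.921 km
  → nearest: 2 (2.792 km)
S at 24.521°N, 54.612°E:
  2: √((-0.007·111.32)² + (0.009·101.3)²) = √(0.60721 + 0.83120) = 1.199 km
  3: √((-0.038·111.32)² + (-0.035·101.3)²) = √(17.89425 + 12.57057) = 5.519 km
  4: √((-0.053·111.32)² + (-0.013·101.3)²) = √(34.80953 + 1.73423) = 6.045 km
  5: √((-0.053·111.32)² + (-0.025·101.3)²) = √(34.80953 + 6.41356) = 6.421 km
  6: √((-0.012·111.32)² + (-0.035·101.3)²) = √(1.78447 + 12.57057) = 3.789 km
  → nearest: 2 (1.199 km)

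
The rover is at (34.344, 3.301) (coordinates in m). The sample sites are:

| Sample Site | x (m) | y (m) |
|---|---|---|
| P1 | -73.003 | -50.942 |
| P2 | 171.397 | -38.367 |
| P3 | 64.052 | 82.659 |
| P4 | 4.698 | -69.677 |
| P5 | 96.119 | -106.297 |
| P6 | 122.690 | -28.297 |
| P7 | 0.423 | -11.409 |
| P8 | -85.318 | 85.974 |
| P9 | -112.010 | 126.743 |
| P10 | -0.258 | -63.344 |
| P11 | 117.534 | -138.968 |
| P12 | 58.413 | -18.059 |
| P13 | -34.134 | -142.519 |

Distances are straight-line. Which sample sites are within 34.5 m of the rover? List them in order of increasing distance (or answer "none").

Distances from (34.344, 3.301):
P1: √((-107.347)² + (-54.243)²) = √(11523.37841 + 2942.30305) = 120.273 m
P2: √((137.053)² + (-41.668)²) = √(18783.52481 + 1736.22222) = 143.247 m
P3: √((29.708)² + (79.358)²) = √(882.56526 + 6297.69216) = 84.736 m
P4: √((-29.646)² + (-72.978)²) = √(878.88532 + 5325.78848) = 78.770 m
P5: √((61.775)² + (-109.598)²) = √(3816.15062 + 12011.72160) = 125.809 m
P6: √((88.346)² + (-31.598)²) = √(7805.01572 + 998.43360) = 93.827 m
P7: √((-33.921)² + (-14.710)²) = √(1150.63424 + 216.38410) = 36.973 m
P8: √((-119.662)² + (82.673)²) = √(14318.99424 + 6834.82493) = 145.444 m
P9: √((-146.354)² + (123.442)²) = √(21419.49332 + 15237.92736) = 191.461 m
P10: √((-34.602)² + (-66.645)²) = √(1197.29840 + 4441.55602) = 75.092 m
P11: √((83.190)² + (-142.269)²) = √(6920.57610 + 20240.46836) = 164.806 m
P12: √((24.069)² + (-21.360)²) = √(579.31676 + 456.24960) = 32.180 m
P13: √((-68.478)² + (-145.820)²) = √(4689.23648 + 21263.47240) = 161.098 m
Threshold 34.5 m: P12 (32.180 m) is within range.

P12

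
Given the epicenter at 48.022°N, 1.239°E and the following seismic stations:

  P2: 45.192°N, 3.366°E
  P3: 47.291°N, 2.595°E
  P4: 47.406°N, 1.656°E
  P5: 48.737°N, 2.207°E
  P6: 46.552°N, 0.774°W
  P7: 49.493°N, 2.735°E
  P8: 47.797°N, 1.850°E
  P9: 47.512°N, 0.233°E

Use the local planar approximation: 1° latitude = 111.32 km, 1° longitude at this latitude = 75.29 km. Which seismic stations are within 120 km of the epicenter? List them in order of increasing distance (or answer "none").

Distances from 48.022°N, 1.239°E:
P2: √((-2.830·111.32)² + (2.127·75.29)²) = √(99247.42927 + 25645.40572) = 353.402 km
P3: √((-0.731·111.32)² + (1.356·75.29)²) = √(6621.87761 + 10423.02965) = 130.556 km
P4: √((-0.616·111.32)² + (0.417·75.29)²) = √(4702.27279 + 985.70442) = 75.419 km
P5: √((0.715·111.32)² + (0.968·75.29)²) = √(6335.17300 + 5311.59935) = 107.920 km
P6: √((-1.470·111.32)² + (-2.013·75.29)²) = √(26778.18051 + 22970.06076) = 223.043 km
P7: √((1.471·111.32)² + (1.496·75.29)²) = √(26814.62580 + 12686.38191) = 198.749 km
P8: √((-0.225·111.32)² + (0.611·75.29)²) = √(627.35221 + 2116.20148) = 52.379 km
P9: √((-0.510·111.32)² + (-1.006·75.29)²) = √(3223.19624 + 5736.81118) = 94.657 km
Threshold 120 km: P8 (52.379 km), P4 (75.419 km), P9 (94.657 km), P5 (107.920 km) are within range.

P8, P4, P9, P5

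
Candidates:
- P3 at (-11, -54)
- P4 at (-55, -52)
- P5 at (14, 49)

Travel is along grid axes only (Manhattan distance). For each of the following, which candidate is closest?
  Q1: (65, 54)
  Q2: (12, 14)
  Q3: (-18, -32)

Q1 at (65, 54):
  P3: |-76| + |-108| = 76 + 108 = 184
  P4: |-120| + |-106| = 120 + 106 = 226
  P5: |-51| + |-5| = 51 + 5 = 56
  → nearest: P5 (56)
Q2 at (12, 14):
  P3: |-23| + |-68| = 23 + 68 = 91
  P4: |-67| + |-66| = 67 + 66 = 133
  P5: |2| + |35| = 2 + 35 = 37
  → nearest: P5 (37)
Q3 at (-18, -32):
  P3: |7| + |-22| = 7 + 22 = 29
  P4: |-37| + |-20| = 37 + 20 = 57
  P5: |32| + |81| = 32 + 81 = 113
  → nearest: P3 (29)

Q1→P5; Q2→P5; Q3→P3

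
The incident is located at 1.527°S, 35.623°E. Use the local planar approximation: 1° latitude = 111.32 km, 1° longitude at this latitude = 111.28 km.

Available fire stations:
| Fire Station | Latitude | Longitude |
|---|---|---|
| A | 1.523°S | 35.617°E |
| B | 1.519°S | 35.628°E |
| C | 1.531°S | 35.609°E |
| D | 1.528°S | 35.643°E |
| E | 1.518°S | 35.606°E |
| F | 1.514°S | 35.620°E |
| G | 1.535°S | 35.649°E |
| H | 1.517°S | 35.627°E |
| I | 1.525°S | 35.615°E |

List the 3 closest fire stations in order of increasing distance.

Distances from 1.527°S, 35.623°E:
A: √((0.004·111.32)² + (-0.006·111.28)²) = √(0.19827 + 0.44580) = 0.803 km
B: √((0.008·111.32)² + (0.005·111.28)²) = √(0.79310 + 0.30958) = 1.050 km
C: √((-0.004·111.32)² + (-0.014·111.28)²) = √(0.19827 + 2.42711) = 1.620 km
D: √((-0.001·111.32)² + (0.020·111.28)²) = √(0.01239 + 4.95330) = 2.228 km
E: √((0.009·111.32)² + (-0.017·111.28)²) = √(1.00376 + 3.57876) = 2.141 km
F: √((0.013·111.32)² + (-0.003·111.28)²) = √(2.09427 + 0.11145) = 1.485 km
G: √((-0.008·111.32)² + (0.026·111.28)²) = √(0.79310 + 8.37107) = 3.027 km
H: √((0.010·111.32)² + (0.004·111.28)²) = √(1.23921 + 0.19813) = 1.199 km
I: √((0.002·111.32)² + (-0.008·111.28)²) = √(0.04957 + 0.79253) = 0.918 km
Sorted: A (0.803 km) < I (0.918 km) < B (1.050 km) < H (1.199 km) < F (1.485 km) < …

A, I, B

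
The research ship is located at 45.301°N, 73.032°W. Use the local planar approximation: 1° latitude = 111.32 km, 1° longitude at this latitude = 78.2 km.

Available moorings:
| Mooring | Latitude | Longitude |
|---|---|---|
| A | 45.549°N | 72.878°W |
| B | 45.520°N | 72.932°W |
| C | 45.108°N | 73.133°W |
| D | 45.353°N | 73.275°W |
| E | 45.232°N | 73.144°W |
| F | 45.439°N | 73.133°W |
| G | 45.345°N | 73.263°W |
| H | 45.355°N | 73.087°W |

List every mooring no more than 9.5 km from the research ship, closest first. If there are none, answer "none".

H

Distances from 45.301°N, 73.032°W:
A: √((0.248·111.32)² + (0.154·78.2)²) = √(762.16633 + 145.02903) = 30.120 km
B: √((0.219·111.32)² + (0.100·78.2)²) = √(594.33954 + 61.15240) = 25.603 km
C: √((-0.193·111.32)² + (-0.101·78.2)²) = √(461.59491 + 62.38156) = 22.891 km
D: √((0.052·111.32)² + (-0.243·78.2)²) = √(33.50835 + 361.09881) = 19.865 km
E: √((-0.069·111.32)² + (-0.112·78.2)²) = √(58.99899 + 76.70957) = 11.649 km
F: √((0.138·111.32)² + (-0.101·78.2)²) = √(235.99596 + 62.38156) = 17.274 km
G: √((0.044·111.32)² + (-0.231·78.2)²) = √(23.99119 + 326.31532) = 18.716 km
H: √((0.054·111.32)² + (-0.055·78.2)²) = √(36.13549 + 18.49860) = 7.391 km
Threshold 9.5 km: H (7.391 km) is within range.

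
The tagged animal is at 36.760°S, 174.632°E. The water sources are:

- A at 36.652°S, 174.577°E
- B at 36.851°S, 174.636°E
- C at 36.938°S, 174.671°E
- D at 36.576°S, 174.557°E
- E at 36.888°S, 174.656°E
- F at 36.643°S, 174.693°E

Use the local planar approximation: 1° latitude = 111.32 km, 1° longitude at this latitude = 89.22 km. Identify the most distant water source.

D

Distances from 36.760°S, 174.632°E:
A: 12.985 km
B: 10.136 km
C: 20.118 km
D: 21.548 km
E: 14.409 km
F: 14.116 km
Maximum: D at 21.548 km.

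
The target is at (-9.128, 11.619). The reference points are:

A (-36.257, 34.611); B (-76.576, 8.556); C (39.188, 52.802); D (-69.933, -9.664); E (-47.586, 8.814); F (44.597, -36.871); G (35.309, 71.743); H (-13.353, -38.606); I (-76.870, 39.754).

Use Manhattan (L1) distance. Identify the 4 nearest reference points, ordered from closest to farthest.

Distances from (-9.128, 11.619):
A: |-27.129| + |22.992| = 27.129 + 22.992 = 50.121
B: |-67.448| + |-3.063| = 67.448 + 3.063 = 70.511
C: |48.316| + |41.183| = 48.316 + 41.183 = 89.499
D: |-60.805| + |-21.283| = 60.805 + 21.283 = 82.088
E: |-38.458| + |-2.805| = 38.458 + 2.805 = 41.263
F: |53.725| + |-48.490| = 53.725 + 48.490 = 102.215
G: |44.437| + |60.124| = 44.437 + 60.124 = 104.561
H: |-4.225| + |-50.225| = 4.225 + 50.225 = 54.450
I: |-67.742| + |28.135| = 67.742 + 28.135 = 95.877
Sorted: E (41.263) < A (50.121) < H (54.450) < B (70.511) < D (82.088) < C (89.499) < …

E, A, H, B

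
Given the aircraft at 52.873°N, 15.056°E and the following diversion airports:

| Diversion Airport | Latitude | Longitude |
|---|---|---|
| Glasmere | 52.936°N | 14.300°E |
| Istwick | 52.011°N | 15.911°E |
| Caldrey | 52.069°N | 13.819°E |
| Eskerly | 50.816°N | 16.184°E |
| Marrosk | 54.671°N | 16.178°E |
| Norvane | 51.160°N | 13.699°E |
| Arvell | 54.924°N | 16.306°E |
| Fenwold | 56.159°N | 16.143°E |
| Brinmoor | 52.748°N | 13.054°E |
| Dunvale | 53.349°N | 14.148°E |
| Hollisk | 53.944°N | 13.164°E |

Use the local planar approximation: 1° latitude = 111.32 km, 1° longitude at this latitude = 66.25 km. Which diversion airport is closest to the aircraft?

Glasmere

Distances from 52.873°N, 15.056°E:
Glasmere: 50.574 km
Istwick: 111.429 km
Caldrey: 121.353 km
Eskerly: 240.871 km
Marrosk: 213.510 km
Norvane: 210.821 km
Arvell: 242.872 km
Fenwold: 372.819 km
Brinmoor: 133.360 km
Dunvale: 80.165 km
Hollisk: 172.990 km
Minimum: Glasmere at 50.574 km.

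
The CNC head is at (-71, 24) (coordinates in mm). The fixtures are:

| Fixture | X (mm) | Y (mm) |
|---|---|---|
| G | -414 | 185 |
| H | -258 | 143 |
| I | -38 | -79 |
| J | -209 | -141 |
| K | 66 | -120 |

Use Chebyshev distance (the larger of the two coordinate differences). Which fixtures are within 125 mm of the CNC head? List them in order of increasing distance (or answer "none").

Distances from (-71, 24):
G: 343 mm
H: 187 mm
I: 103 mm
J: 165 mm
K: 144 mm
Threshold 125 mm: I (103 mm) is within range.

I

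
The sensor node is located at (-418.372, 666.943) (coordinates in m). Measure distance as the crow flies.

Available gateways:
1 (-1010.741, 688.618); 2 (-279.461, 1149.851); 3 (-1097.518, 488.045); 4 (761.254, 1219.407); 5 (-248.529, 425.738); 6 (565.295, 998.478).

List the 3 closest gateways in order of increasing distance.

Distances from (-418.372, 666.943):
1: 592.765 m
2: 502.490 m
3: 702.313 m
4: 1302.587 m
5: 295.003 m
6: 1038.035 m
Sorted: 5 (295.003 m) < 2 (502.490 m) < 1 (592.765 m) < 3 (702.313 m) < 6 (1038.035 m) < …

5, 2, 1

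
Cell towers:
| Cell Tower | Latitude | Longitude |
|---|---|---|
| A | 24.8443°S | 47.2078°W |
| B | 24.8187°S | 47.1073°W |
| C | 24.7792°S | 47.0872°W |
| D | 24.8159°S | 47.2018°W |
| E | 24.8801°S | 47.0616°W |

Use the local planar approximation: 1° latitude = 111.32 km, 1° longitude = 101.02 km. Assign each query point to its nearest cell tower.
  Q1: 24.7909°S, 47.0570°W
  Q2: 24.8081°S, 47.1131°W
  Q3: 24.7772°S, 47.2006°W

Q1 at 24.7909°S, 47.0570°W:
  A: 16.3526 km
  B: 5.9495 km
  C: 3.3172 km
  D: 14.8901 km
  E: 9.9406 km
  → nearest: C (3.3172 km)
Q2 at 24.8081°S, 47.1131°W:
  A: 10.3807 km
  B: 1.3175 km
  C: 4.1468 km
  D: 9.0024 km
  E: 9.5555 km
  → nearest: B (1.3175 km)
Q3 at 24.7772°S, 47.2006°W:
  A: 7.5049 km
  B: 10.4965 km
  C: 11.4578 km
  D: 4.3098 km
  E: 18.1214 km
  → nearest: D (4.3098 km)

Q1→C; Q2→B; Q3→D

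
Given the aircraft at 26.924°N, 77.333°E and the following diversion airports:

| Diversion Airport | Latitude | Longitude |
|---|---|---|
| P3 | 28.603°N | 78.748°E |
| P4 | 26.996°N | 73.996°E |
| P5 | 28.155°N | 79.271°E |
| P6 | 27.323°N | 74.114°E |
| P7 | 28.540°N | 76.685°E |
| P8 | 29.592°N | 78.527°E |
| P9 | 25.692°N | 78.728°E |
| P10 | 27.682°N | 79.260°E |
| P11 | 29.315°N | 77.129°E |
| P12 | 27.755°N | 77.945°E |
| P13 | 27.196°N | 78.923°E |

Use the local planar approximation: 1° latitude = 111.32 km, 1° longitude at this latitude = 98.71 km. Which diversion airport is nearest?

P12

Distances from 26.924°N, 77.333°E:
P3: 233.330 km
P4: 329.493 km
P5: 235.317 km
P6: 320.837 km
P7: 190.927 km
P8: 319.532 km
P9: 194.346 km
P10: 208.090 km
P11: 266.927 km
P12: 110.485 km
P13: 159.843 km
Minimum: P12 at 110.485 km.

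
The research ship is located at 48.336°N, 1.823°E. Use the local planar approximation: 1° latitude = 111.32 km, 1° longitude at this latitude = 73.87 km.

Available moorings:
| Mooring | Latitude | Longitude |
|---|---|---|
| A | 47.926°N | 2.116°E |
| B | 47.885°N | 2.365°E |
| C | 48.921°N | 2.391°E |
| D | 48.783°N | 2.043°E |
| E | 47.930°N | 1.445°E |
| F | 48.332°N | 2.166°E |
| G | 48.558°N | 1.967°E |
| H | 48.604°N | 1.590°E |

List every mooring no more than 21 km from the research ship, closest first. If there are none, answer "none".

Distances from 48.336°N, 1.823°E:
A: √((-0.410·111.32)² + (0.293·73.87)²) = √(2083.11914 + 468.45884) = 50.513 km
B: √((-0.451·111.32)² + (0.542·73.87)²) = √(2520.57416 + 1603.00461) = 64.215 km
C: √((0.585·111.32)² + (0.568·73.87)²) = √(4240.90093 + 1760.48719) = 77.469 km
D: √((0.447·111.32)² + (0.220·73.87)²) = √(2476.06158 + 264.10800) = 52.347 km
E: √((-0.406·111.32)² + (-0.378·73.87)²) = √(2042.67118 + 779.68611) = 53.126 km
F: √((-0.004·111.32)² + (0.343·73.87)²) = √(0.19827 + 641.98435) = 25.341 km
G: √((0.222·111.32)² + (0.144·73.87)²) = √(610.73435 + 113.15173) = 26.905 km
H: √((0.268·111.32)² + (-0.233·73.87)²) = √(890.05324 + 296.24296) = 34.443 km
Threshold 21 km: none within range.

none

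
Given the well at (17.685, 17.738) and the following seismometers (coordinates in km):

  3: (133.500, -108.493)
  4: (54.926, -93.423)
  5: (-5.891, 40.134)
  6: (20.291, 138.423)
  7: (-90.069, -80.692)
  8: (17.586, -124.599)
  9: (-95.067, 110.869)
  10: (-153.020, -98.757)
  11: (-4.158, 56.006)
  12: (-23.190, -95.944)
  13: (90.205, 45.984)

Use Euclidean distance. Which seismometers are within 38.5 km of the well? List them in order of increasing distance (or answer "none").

Distances from (17.685, 17.738):
3: √((115.815)² + (-126.231)²) = √(13413.11422 + 15934.26536) = 171.311 km
4: √((37.241)² + (-111.161)²) = √(1386.89208 + 12356.76792) = 117.233 km
5: √((-23.576)² + (22.396)²) = √(555.82778 + 501.58082) = 32.518 km
6: √((2.606)² + (120.685)²) = √(6.79124 + 14564.86923) = 120.713 km
7: √((-107.754)² + (-98.430)²) = √(11610.92452 + 9688.46490) = 145.943 km
8: √((-0.099)² + (-142.337)²) = √(0.00980 + 20259.82157) = 142.337 km
9: √((-112.752)² + (93.131)²) = √(12713.01350 + 8673.38316) = 146.241 km
10: √((-170.705)² + (-116.495)²) = √(29140.19703 + 13571.08503) = 206.667 km
11: √((-21.843)² + (38.268)²) = √(477.11665 + 1464.43982) = 44.063 km
12: √((-40.875)² + (-113.682)²) = √(1670.76562 + 12923.59712) = 120.807 km
13: √((72.520)² + (28.246)²) = √(5259.15040 + 797.83652) = 77.827 km
Threshold 38.5 km: 5 (32.518 km) is within range.

5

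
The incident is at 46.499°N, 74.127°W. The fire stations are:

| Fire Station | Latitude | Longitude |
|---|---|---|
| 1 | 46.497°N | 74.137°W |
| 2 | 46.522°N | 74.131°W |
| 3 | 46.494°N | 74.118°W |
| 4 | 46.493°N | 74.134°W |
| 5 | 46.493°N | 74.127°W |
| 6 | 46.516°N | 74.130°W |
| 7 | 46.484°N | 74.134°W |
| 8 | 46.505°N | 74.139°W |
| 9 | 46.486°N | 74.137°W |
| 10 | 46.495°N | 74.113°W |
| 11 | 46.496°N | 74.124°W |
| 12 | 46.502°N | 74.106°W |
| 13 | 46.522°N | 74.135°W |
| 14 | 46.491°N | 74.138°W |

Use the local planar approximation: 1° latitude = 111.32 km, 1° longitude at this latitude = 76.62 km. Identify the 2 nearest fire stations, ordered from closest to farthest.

Distances from 46.499°N, 74.127°W:
1: 0.798 km
2: 2.579 km
3: 0.886 km
4: 0.857 km
5: 0.668 km
6: 1.906 km
7: 1.754 km
8: 1.136 km
9: 1.637 km
10: 1.161 km
11: 0.405 km
12: 1.643 km
13: 2.633 km
14: 1.226 km
Sorted: 11 (0.405 km) < 5 (0.668 km) < 1 (0.798 km) < 4 (0.857 km) < …

11, 5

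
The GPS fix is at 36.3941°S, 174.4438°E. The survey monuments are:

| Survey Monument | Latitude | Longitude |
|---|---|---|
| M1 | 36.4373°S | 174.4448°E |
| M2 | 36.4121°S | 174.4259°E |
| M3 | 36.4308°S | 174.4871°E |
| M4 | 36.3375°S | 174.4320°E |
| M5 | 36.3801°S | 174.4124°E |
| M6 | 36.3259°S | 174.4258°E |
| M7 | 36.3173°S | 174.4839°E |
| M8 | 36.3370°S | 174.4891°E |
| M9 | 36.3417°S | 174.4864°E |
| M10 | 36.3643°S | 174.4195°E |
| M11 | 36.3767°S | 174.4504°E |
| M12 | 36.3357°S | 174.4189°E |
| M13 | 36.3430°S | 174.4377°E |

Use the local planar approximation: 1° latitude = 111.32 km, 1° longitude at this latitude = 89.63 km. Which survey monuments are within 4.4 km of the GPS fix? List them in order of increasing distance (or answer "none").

Distances from 36.3941°S, 174.4438°E:
M1: 4.8099 km
M2: 2.5669 km
M3: 5.6350 km
M4: 6.3889 km
M5: 3.2171 km
M6: 7.7616 km
M7: 9.2741 km
M8: 7.5425 km
M9: 6.9717 km
M10: 3.9684 km
M11: 2.0253 km
M12: 6.8735 km
M13: 5.7147 km
Threshold 4.4 km: M11 (2.0253 km), M2 (2.5669 km), M5 (3.2171 km), M10 (3.9684 km) are within range.

M11, M2, M5, M10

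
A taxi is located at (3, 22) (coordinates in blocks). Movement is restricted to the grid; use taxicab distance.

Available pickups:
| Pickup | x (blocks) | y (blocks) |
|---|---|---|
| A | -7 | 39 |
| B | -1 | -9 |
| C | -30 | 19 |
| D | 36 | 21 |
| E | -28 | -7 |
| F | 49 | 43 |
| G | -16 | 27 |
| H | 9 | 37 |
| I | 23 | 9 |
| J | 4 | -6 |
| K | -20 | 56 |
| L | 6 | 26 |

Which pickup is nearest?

L

Distances from (3, 22):
A: |-10| + |17| = 10 + 17 = 27 blocks
B: |-4| + |-31| = 4 + 31 = 35 blocks
C: |-33| + |-3| = 33 + 3 = 36 blocks
D: |33| + |-1| = 33 + 1 = 34 blocks
E: |-31| + |-29| = 31 + 29 = 60 blocks
F: |46| + |21| = 46 + 21 = 67 blocks
G: |-19| + |5| = 19 + 5 = 24 blocks
H: |6| + |15| = 6 + 15 = 21 blocks
I: |20| + |-13| = 20 + 13 = 33 blocks
J: |1| + |-28| = 1 + 28 = 29 blocks
K: |-23| + |34| = 23 + 34 = 57 blocks
L: |3| + |4| = 3 + 4 = 7 blocks
Minimum: L at 7 blocks.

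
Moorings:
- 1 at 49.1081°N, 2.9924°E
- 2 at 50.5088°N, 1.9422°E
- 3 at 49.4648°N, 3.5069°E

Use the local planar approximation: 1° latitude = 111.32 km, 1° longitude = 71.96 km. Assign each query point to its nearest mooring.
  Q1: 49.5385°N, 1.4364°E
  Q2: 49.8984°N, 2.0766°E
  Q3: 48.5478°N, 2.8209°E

Q1 at 49.5385°N, 1.4364°E:
  1: √((-0.4304·111.32)² + (1.5560·71.96)²) = √(2295.572009 + 12537.227154) = 121.7900 km
  2: √((0.9703·111.32)² + (0.5058·71.96)²) = √(11666.980126 + 1324.768397) = 113.9814 km
  3: √((-0.0737·111.32)² + (2.0705·71.96)²) = √(67.310276 + 22198.967687) = 149.2189 km
  → nearest: 2 (113.9814 km)
Q2 at 49.8984°N, 2.0766°E:
  1: √((-0.7903·111.32)² + (0.9158·71.96)²) = √(7739.811063 + 4342.937583) = 109.9216 km
  2: √((0.6104·111.32)² + (-0.1344·71.96)²) = √(4617.165535 + 93.536442) = 68.6346 km
  3: √((-0.4336·111.32)² + (1.4303·71.96)²) = √(2329.833805 + 10593.429645) = 113.6805 km
  → nearest: 2 (68.6346 km)
Q3 at 48.5478°N, 2.8209°E:
  1: √((0.5603·111.32)² + (0.1715·71.96)²) = √(3890.340732 + 152.303736) = 63.5818 km
  2: √((1.9610·111.32)² + (-0.8787·71.96)²) = √(47654.243834 + 3998.191229) = 227.2717 km
  3: √((0.9170·111.32)² + (0.6860·71.96)²) = √(10420.416231 + 2436.859784) = 113.3899 km
  → nearest: 1 (63.5818 km)

Q1→2; Q2→2; Q3→1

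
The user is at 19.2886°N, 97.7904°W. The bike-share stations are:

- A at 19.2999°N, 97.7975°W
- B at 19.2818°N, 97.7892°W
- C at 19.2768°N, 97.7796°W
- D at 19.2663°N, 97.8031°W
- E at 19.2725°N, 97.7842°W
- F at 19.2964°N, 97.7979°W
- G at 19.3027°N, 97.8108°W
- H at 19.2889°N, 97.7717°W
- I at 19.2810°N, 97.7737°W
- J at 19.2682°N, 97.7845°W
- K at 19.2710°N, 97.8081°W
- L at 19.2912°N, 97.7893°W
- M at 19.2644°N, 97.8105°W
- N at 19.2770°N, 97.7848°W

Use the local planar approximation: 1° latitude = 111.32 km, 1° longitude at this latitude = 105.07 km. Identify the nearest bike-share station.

L

Distances from 19.2886°N, 97.7904°W:
A: 1.4625 km
B: 0.7674 km
C: 1.7358 km
D: 2.8183 km
E: 1.9070 km
F: 1.1726 km
G: 2.6567 km
H: 1.9651 km
I: 1.9480 km
J: 2.3540 km
K: 2.7013 km
L: 0.3117 km
M: 3.4231 km
N: 1.4190 km
Minimum: L at 0.3117 km.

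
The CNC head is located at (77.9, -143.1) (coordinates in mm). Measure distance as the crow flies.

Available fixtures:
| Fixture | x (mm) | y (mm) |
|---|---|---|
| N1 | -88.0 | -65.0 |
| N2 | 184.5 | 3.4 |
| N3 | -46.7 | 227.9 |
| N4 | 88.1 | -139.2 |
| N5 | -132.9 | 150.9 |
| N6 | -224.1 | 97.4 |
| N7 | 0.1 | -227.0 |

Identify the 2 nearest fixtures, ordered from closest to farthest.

N4, N7

Distances from (77.9, -143.1):
N1: 183.4 mm
N2: 181.2 mm
N3: 391.4 mm
N4: 10.9 mm
N5: 361.8 mm
N6: 386.1 mm
N7: 114.4 mm
Sorted: N4 (10.9 mm) < N7 (114.4 mm) < N2 (181.2 mm) < N1 (183.4 mm) < …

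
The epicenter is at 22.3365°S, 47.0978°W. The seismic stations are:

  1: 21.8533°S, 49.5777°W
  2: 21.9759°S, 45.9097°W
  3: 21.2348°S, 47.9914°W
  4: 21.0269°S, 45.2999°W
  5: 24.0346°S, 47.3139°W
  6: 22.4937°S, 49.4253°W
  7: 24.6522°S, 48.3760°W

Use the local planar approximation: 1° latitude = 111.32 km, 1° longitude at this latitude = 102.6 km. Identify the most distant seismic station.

7

Distances from 22.3365°S, 47.0978°W:
1: √((0.4832·111.32)² + (-2.4799·102.6)²) = √(2893.345166 + 64738.563536) = 260.0614 km
2: √((0.3606·111.32)² + (1.1881·102.6)²) = √(1611.379522 + 14859.380829) = 128.3385 km
3: √((1.1017·111.32)² + (-0.8936·102.6)²) = √(15040.874730 + 8405.838501) = 153.1232 km
4: √((1.3096·111.32)² + (1.7979·102.6)²) = √(21253.170590 + 34027.166517) = 235.1177 km
5: √((-1.6981·111.32)² + (-0.2161·102.6)²) = √(35733.283032 + 491.591376) = 190.3283 km
6: √((-0.1572·111.32)² + (-2.3275·102.6)²) = √(306.232640 + 57026.156402) = 239.4418 km
7: √((-2.3157·111.32)² + (-1.2782·102.6)²) = √(66452.448359 + 17198.570381) = 289.2249 km
Maximum: 7 at 289.2249 km.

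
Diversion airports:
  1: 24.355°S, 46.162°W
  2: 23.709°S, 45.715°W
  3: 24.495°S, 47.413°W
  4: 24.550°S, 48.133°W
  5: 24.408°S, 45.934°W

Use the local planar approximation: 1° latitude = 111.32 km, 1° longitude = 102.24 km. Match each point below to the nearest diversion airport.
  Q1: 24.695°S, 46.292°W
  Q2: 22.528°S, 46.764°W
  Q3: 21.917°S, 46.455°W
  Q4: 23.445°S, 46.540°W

Q1 at 24.695°S, 46.292°W:
  1: 40.115 km
  2: 124.610 km
  3: 116.753 km
  4: 188.915 km
  5: 48.584 km
  → nearest: 1 (40.115 km)
Q2 at 22.528°S, 46.764°W:
  1: 212.491 km
  2: 169.666 km
  3: 228.799 km
  4: 265.058 km
  5: 225.832 km
  → nearest: 2 (169.666 km)
Q3 at 21.917°S, 46.455°W:
  1: 273.046 km
  2: 213.351 km
  3: 303.237 km
  4: 339.622 km
  5: 282.368 km
  → nearest: 2 (213.351 km)
Q4 at 23.445°S, 46.540°W:
  1: 108.423 km
  2: 89.321 km
  3: 147.068 km
  4: 204.101 km
  5: 123.818 km
  → nearest: 2 (89.321 km)

Q1→1; Q2→2; Q3→2; Q4→2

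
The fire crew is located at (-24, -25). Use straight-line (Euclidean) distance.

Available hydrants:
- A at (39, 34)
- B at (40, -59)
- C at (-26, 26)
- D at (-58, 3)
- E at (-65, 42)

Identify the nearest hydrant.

Distances from (-24, -25):
A: √((63)² + (59)²) = √(3969.000 + 3481.000) = 86.3
B: √((64)² + (-34)²) = √(4096.000 + 1156.000) = 72.5
C: √((-2)² + (51)²) = √(4.000 + 2601.000) = 51.0
D: √((-34)² + (28)²) = √(1156.000 + 784.000) = 44.0
E: √((-41)² + (67)²) = √(1681.000 + 4489.000) = 78.5
Minimum: D at 44.0.

D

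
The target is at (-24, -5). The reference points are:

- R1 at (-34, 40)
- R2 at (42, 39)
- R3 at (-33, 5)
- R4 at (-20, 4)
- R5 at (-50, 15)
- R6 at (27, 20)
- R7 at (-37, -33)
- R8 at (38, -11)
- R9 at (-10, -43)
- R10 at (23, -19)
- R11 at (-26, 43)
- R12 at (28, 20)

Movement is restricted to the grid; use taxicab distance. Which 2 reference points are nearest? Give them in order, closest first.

R4, R3

Distances from (-24, -5):
R1: 55
R2: 110
R3: 19
R4: 13
R5: 46
R6: 76
R7: 41
R8: 68
R9: 52
R10: 61
R11: 50
R12: 77
Sorted: R4 (13) < R3 (19) < R7 (41) < R5 (46) < …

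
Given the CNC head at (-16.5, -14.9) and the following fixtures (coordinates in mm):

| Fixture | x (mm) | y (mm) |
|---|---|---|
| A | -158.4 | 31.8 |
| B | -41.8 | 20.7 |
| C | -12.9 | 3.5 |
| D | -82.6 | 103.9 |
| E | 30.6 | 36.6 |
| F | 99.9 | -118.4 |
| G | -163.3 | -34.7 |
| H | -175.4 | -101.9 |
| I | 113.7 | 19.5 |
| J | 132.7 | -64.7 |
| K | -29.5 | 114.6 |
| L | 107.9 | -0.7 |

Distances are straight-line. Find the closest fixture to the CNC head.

Distances from (-16.5, -14.9):
A: 149.4 mm
B: 43.7 mm
C: 18.7 mm
D: 136.0 mm
E: 69.8 mm
F: 155.8 mm
G: 148.1 mm
H: 181.2 mm
I: 134.7 mm
J: 157.3 mm
K: 130.2 mm
L: 125.2 mm
Minimum: C at 18.7 mm.

C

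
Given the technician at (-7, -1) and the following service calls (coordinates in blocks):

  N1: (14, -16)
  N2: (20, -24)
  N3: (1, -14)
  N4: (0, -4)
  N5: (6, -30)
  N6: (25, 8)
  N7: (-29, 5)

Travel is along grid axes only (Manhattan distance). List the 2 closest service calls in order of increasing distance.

Distances from (-7, -1):
N1: |21| + |-15| = 21 + 15 = 36 blocks
N2: |27| + |-23| = 27 + 23 = 50 blocks
N3: |8| + |-13| = 8 + 13 = 21 blocks
N4: |7| + |-3| = 7 + 3 = 10 blocks
N5: |13| + |-29| = 13 + 29 = 42 blocks
N6: |32| + |9| = 32 + 9 = 41 blocks
N7: |-22| + |6| = 22 + 6 = 28 blocks
Sorted: N4 (10 blocks) < N3 (21 blocks) < N7 (28 blocks) < N1 (36 blocks) < …

N4, N3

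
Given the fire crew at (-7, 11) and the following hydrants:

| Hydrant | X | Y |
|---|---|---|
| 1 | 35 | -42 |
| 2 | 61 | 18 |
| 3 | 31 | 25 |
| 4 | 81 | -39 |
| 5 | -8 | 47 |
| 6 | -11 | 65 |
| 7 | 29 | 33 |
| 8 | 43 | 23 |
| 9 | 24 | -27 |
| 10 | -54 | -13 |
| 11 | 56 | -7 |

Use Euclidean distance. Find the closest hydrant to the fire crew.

Distances from (-7, 11):
1: 67.6
2: 68.4
3: 40.5
4: 101.2
5: 36.0
6: 54.1
7: 42.2
8: 51.4
9: 49.0
10: 52.8
11: 65.5
Minimum: 5 at 36.0.

5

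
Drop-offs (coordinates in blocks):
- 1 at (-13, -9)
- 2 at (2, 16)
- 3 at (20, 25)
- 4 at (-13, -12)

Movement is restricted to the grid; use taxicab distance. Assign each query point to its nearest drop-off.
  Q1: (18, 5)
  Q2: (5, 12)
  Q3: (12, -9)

Q1→3; Q2→2; Q3→1

Q1 at (18, 5):
  1: |-31| + |-14| = 31 + 14 = 45 blocks
  2: |-16| + |11| = 16 + 11 = 27 blocks
  3: |2| + |20| = 2 + 20 = 22 blocks
  4: |-31| + |-17| = 31 + 17 = 48 blocks
  → nearest: 3 (22 blocks)
Q2 at (5, 12):
  1: |-18| + |-21| = 18 + 21 = 39 blocks
  2: |-3| + |4| = 3 + 4 = 7 blocks
  3: |15| + |13| = 15 + 13 = 28 blocks
  4: |-18| + |-24| = 18 + 24 = 42 blocks
  → nearest: 2 (7 blocks)
Q3 at (12, -9):
  1: |-25| + |0| = 25 + 0 = 25 blocks
  2: |-10| + |25| = 10 + 25 = 35 blocks
  3: |8| + |34| = 8 + 34 = 42 blocks
  4: |-25| + |-3| = 25 + 3 = 28 blocks
  → nearest: 1 (25 blocks)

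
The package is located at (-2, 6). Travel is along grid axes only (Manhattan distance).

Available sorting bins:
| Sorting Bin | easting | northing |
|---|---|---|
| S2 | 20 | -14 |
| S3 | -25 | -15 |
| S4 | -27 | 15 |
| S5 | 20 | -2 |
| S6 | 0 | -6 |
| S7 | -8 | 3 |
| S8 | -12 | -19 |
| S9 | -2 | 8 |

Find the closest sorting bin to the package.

Distances from (-2, 6):
S2: 42
S3: 44
S4: 34
S5: 30
S6: 14
S7: 9
S8: 35
S9: 2
Minimum: S9 at 2.

S9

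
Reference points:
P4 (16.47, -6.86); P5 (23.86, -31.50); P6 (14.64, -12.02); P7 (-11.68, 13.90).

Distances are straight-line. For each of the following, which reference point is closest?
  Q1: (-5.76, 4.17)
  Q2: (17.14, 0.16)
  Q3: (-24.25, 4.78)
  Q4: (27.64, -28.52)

Q1 at (-5.76, 4.17):
  P4: 24.82
  P5: 46.36
  P6: 26.04
  P7: 11.39
  → nearest: P7 (11.39)
Q2 at (17.14, 0.16):
  P4: 7.05
  P5: 32.37
  P6: 12.43
  P7: 31.93
  → nearest: P4 (7.05)
Q3 at (-24.25, 4.78):
  P4: 42.35
  P5: 60.26
  P6: 42.36
  P7: 15.53
  → nearest: P7 (15.53)
Q4 at (27.64, -28.52):
  P4: 24.37
  P5: 4.81
  P6: 21.01
  P7: 57.84
  → nearest: P5 (4.81)

Q1→P7; Q2→P4; Q3→P7; Q4→P5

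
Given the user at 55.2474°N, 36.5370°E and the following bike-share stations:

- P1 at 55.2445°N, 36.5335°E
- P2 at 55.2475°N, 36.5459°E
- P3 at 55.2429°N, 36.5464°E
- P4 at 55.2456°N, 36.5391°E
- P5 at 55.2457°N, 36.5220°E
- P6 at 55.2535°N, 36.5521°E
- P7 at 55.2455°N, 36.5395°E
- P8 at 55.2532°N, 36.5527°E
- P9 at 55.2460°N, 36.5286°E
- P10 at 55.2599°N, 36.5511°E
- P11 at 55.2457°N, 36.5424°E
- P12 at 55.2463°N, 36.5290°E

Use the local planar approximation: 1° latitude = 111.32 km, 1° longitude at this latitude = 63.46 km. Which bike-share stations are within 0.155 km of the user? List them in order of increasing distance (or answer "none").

none

Distances from 55.2474°N, 36.5370°E:
P1: 0.3919 km
P2: 0.5649 km
P3: 0.7790 km
P4: 0.2406 km
P5: 0.9705 km
P6: 1.1745 km
P7: 0.2644 km
P8: 1.1872 km
P9: 0.5554 km
P10: 1.6544 km
P11: 0.3915 km
P12: 0.5222 km
Threshold 0.155 km: none within range.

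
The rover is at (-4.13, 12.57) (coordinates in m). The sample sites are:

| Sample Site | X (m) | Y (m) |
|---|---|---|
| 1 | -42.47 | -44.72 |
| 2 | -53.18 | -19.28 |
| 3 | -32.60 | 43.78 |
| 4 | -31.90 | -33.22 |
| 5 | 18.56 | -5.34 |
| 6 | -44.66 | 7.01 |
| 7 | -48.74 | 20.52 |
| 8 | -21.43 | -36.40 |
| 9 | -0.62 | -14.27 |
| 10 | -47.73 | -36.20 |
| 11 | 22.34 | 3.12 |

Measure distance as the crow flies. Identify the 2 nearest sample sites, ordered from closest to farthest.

9, 11

Distances from (-4.13, 12.57):
1: √((-38.34)² + (-57.29)²) = √(1469.9556 + 3282.1441) = 68.94 m
2: √((-49.05)² + (-31.85)²) = √(2405.9025 + 1014.4225) = 58.48 m
3: √((-28.47)² + (31.21)²) = √(810.5409 + 974.0641) = 42.24 m
4: √((-27.77)² + (-45.79)²) = √(771.1729 + 2096.7241) = 53.55 m
5: √((22.69)² + (-17.91)²) = √(514.8361 + 320.7681) = 28.91 m
6: √((-40.53)² + (-5.56)²) = √(1642.6809 + 30.9136) = 40.91 m
7: √((-44.61)² + (7.95)²) = √(1990.0521 + 63.2025) = 45.31 m
8: √((-17.30)² + (-48.97)²) = √(299.2900 + 2398.0609) = 51.94 m
9: √((3.51)² + (-26.84)²) = √(12.3201 + 720.3856) = 27.07 m
10: √((-43.60)² + (-48.77)²) = √(1900.9600 + 2378.5129) = 65.42 m
11: √((26.47)² + (-9.45)²) = √(700.6609 + 89.3025) = 28.11 m
Sorted: 9 (27.07 m) < 11 (28.11 m) < 5 (28.91 m) < 6 (40.91 m) < …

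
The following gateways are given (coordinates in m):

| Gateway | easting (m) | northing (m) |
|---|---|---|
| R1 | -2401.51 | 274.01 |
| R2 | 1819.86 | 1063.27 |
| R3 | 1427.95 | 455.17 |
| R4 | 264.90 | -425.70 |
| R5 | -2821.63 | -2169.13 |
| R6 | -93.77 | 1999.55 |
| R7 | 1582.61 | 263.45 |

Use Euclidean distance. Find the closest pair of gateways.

R3 and R7

Pairwise distances:
R1–R2: √((4221.37)² + (789.26)²) = √(17819964.6769 + 622931.3476) = 4294.52 m
R1–R3: √((3829.46)² + (181.16)²) = √(14664763.8916 + 32818.9456) = 3833.74 m
R1–R4: √((2666.41)² + (-699.71)²) = √(7109742.2881 + 489594.0841) = 2756.69 m
R1–R5: √((-420.12)² + (-2443.14)²) = √(176500.8144 + 5968933.0596) = 2479.00 m
R1–R6: √((2307.74)² + (1725.54)²) = √(5325663.9076 + 2977488.2916) = 2881.52 m
R1–R7: √((3984.12)² + (-10.56)²) = √(15873212.1744 + 111.5136) = 3984.13 m
R2–R3: √((-391.91)² + (-608.10)²) = √(153593.4481 + 369785.6100) = 723.45 m
R2–R4: √((-1554.96)² + (-1488.97)²) = √(2417900.6016 + 2217031.6609) = 2152.89 m
R2–R5: √((-4641.49)² + (-3232.40)²) = √(21543429.4201 + 10448409.7600) = 5656.13 m
R2–R6: √((-1913.63)² + (936.28)²) = √(3661979.7769 + 876620.2384) = 2130.40 m
R2–R7: √((-237.25)² + (-799.82)²) = √(56287.5625 + 639712.0324) = 834.27 m
R3–R4: √((-1163.05)² + (-880.87)²) = √(1352685.3025 + 775931.9569) = 1458.98 m
R3–R5: √((-4249.58)² + (-2624.30)²) = √(18058930.1764 + 6886950.4900) = 4994.59 m
R3–R6: √((-1521.72)² + (1544.38)²) = √(2315631.7584 + 2385109.5844) = 2168.12 m
R3–R7: √((154.66)² + (-191.72)²) = √(23919.7156 + 36756.5584) = 246.33 m
R4–R5: √((-3086.53)² + (-1743.43)²) = √(9526667.4409 + 3039548.1649) = 3544.89 m
R4–R6: √((-358.67)² + (2425.25)²) = √(128644.1689 + 5881837.5625) = 2451.63 m
R4–R7: √((1317.71)² + (689.15)²) = √(1736359.6441 + 474927.7225) = 1487.04 m
R5–R6: √((2727.86)² + (4168.68)²) = √(7441220.1796 + 17377892.9424) = 4981.88 m
R5–R7: √((4404.24)² + (2432.58)²) = √(19397329.9776 + 5917445.4564) = 5031.38 m
R6–R7: √((1676.38)² + (-1736.10)²) = √(2810249.9044 + 3014043.2100) = 2413.36 m
Closest pair: R3–R7 at 246.33 m.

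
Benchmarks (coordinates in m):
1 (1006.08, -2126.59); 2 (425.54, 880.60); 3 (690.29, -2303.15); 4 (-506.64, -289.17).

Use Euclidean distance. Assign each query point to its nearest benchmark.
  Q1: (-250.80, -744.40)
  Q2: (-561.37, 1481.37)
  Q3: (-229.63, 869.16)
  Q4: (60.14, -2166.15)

Q1 at (-250.80, -744.40):
  1: 1868.21 m
  2: 1760.13 m
  3: 1820.81 m
  4: 522.20 m
  → nearest: 4 (522.20 m)
Q2 at (-561.37, 1481.37):
  1: 3933.74 m
  2: 1155.39 m
  3: 3986.13 m
  4: 1771.39 m
  → nearest: 2 (1155.39 m)
Q3 at (-229.63, 869.16):
  1: 3240.60 m
  2: 655.27 m
  3: 3303.00 m
  4: 1190.99 m
  → nearest: 2 (655.27 m)
Q4 at (60.14, -2166.15):
  1: 946.77 m
  2: 3068.58 m
  3: 644.87 m
  4: 1960.69 m
  → nearest: 3 (644.87 m)

Q1→4; Q2→2; Q3→2; Q4→3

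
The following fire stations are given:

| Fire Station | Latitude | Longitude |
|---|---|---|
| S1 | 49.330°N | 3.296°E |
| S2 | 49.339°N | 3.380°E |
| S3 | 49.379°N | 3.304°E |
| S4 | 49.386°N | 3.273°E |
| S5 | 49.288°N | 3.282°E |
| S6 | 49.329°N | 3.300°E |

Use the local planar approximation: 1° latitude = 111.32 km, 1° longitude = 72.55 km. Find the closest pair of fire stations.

S1 and S6

Pairwise distances:
S1–S6: √((-0.001·111.32)² + (0.004·72.55)²) = √(0.01239 + 0.08422) = 0.311 km
S3–S4: √((0.007·111.32)² + (-0.031·72.55)²) = √(0.60721 + 5.05823) = 2.380 km
S5–S6: √((0.041·111.32)² + (0.018·72.55)²) = √(20.83119 + 1.70537) = 4.747 km
S1–S5: √((-0.042·111.32)² + (-0.014·72.55)²) = √(21.85974 + 1.03165) = 4.784 km
S1–S3: √((0.049·111.32)² + (0.008·72.55)²) = √(29.75353 + 0.33686) = 5.485 km
S3–S6: √((-0.050·111.32)² + (-0.004·72.55)²) = √(30.98036 + 0.08422) = 5.574 km
S2–S6: √((-0.010·111.32)² + (-0.080·72.55)²) = √(1.23921 + 33.68642) = 5.910 km
S1–S2: √((0.009·111.32)² + (0.084·72.55)²) = √(1.00376 + 37.13927) = 6.176 km
S1–S4: √((0.056·111.32)² + (-0.023·72.55)²) = √(38.86176 + 2.78439) = 6.453 km
S4–S6: √((-0.057·111.32)² + (0.027·72.55)²) = √(40.26207 + 3.83709) = 6.641 km
S2–S3: √((0.040·111.32)² + (-0.076·72.55)²) = √(19.82743 + 30.40199) = 7.087 km
S2–S5: √((-0.051·111.32)² + (-0.098·72.55)²) = √(32.23196 + 50.55068) = 9.098 km
S2–S4: √((0.047·111.32)² + (-0.107·72.55)²) = √(27.37424 + 60.26184) = 9.361 km
S3–S5: √((-0.091·111.32)² + (-0.022·72.55)²) = √(102.61933 + 2.54754) = 10.255 km
S4–S5: √((-0.098·111.32)² + (0.009·72.55)²) = √(119.01414 + 0.42634) = 10.929 km
Closest pair: S1–S6 at 0.311 km.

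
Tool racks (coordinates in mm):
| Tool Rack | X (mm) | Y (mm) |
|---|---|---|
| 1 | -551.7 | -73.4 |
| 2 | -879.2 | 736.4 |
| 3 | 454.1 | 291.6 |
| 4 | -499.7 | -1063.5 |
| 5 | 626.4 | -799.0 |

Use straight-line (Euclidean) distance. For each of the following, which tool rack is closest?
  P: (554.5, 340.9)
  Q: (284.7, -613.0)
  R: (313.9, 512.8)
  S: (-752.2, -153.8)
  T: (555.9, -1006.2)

P at (554.5, 340.9):
  1: √((-1106.2)² + (-414.3)²) = √(1223678.440 + 171644.490) = 1181.2 mm
  2: √((-1433.7)² + (395.5)²) = √(2055495.690 + 156420.250) = 1487.3 mm
  3: √((-100.4)² + (-49.3)²) = √(10080.160 + 2430.490) = 111.9 mm
  4: √((-1054.2)² + (-1404.4)²) = √(1111337.640 + 1972339.360) = 1756.0 mm
  5: √((71.9)² + (-1139.9)²) = √(5169.610 + 1299372.010) = 1142.2 mm
  → nearest: 3 (111.9 mm)
Q at (284.7, -613.0):
  1: √((-836.4)² + (539.6)²) = √(699564.960 + 291168.160) = 995.4 mm
  2: √((-1163.9)² + (1349.4)²) = √(1354663.210 + 1820880.360) = 1782.0 mm
  3: √((169.4)² + (904.6)²) = √(28696.360 + 818301.160) = 920.3 mm
  4: √((-784.4)² + (-450.5)²) = √(615283.360 + 202950.250) = 904.6 mm
  5: √((341.7)² + (-186.0)²) = √(116758.890 + 34596.000) = 389.0 mm
  → nearest: 5 (389.0 mm)
R at (313.9, 512.8):
  1: √((-865.6)² + (-586.2)²) = √(749263.360 + 343630.440) = 1045.4 mm
  2: √((-1193.1)² + (223.6)²) = √(1423487.610 + 49996.960) = 1213.9 mm
  3: √((140.2)² + (-221.2)²) = √(19656.040 + 48929.440) = 261.9 mm
  4: √((-813.6)² + (-1576.3)²) = √(661944.960 + 2484721.690) = 1773.9 mm
  5: √((312.5)² + (-1311.8)²) = √(97656.250 + 1720819.240) = 1348.5 mm
  → nearest: 3 (261.9 mm)
S at (-752.2, -153.8):
  1: √((200.5)² + (80.4)²) = √(40200.250 + 6464.160) = 216.0 mm
  2: √((-127.0)² + (890.2)²) = √(16129.000 + 792456.040) = 899.2 mm
  3: √((1206.3)² + (445.4)²) = √(1455159.690 + 198381.160) = 1285.9 mm
  4: √((252.5)² + (-909.7)²) = √(63756.250 + 827554.090) = 944.1 mm
  5: √((1378.6)² + (-645.2)²) = √(1900537.960 + 416283.040) = 1522.1 mm
  → nearest: 1 (216.0 mm)
T at (555.9, -1006.2):
  1: √((-1107.6)² + (932.8)²) = √(1226777.760 + 870115.840) = 1448.1 mm
  2: √((-1435.1)² + (1742.6)²) = √(2059512.010 + 3036654.760) = 2257.5 mm
  3: √((-101.8)² + (1297.8)²) = √(10363.240 + 1684284.840) = 1301.8 mm
  4: √((-1055.6)² + (-57.3)²) = √(1114291.360 + 3283.290) = 1057.2 mm
  5: √((70.5)² + (207.2)²) = √(4970.250 + 42931.840) = 218.9 mm
  → nearest: 5 (218.9 mm)

P→3; Q→5; R→3; S→1; T→5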